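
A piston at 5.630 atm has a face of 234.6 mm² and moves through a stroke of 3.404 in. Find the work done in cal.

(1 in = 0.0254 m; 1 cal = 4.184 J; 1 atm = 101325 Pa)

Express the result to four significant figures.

2.766 cal

5.630 atm → 570460 Pa
234.6 mm² → 2.346×10⁻⁴ m²
F = P × A = 570460 × 2.346×10⁻⁴ = 133.83 N
3.404 in → 0.0864616 m
W = F × d = 133.83 × 0.0864616 = 11.5712 J
In cal: 11.5712 / 4.184 = 2.76558 cal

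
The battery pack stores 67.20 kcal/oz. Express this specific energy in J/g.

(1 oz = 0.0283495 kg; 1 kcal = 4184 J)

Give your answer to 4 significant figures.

9918 J/g

67.20 kcal/oz × 4184 J/kcal ÷ 0.0283495 kg/oz = 9.9178×10⁶ J/kg
9.9178×10⁶ J/kg × 0.001 kg/g = 9917.8 J/g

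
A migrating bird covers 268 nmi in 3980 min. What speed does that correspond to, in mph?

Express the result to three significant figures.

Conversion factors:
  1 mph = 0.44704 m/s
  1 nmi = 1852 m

268 nmi × 1852 → 496336 m
3980 min × 60 → 238800 s
v = d / t = 496336 m / 238800 s = 2.07846 m/s
2.07846 m/s ÷ (0.44704 m/s/mph) = 4.64938 mph

4.65 mph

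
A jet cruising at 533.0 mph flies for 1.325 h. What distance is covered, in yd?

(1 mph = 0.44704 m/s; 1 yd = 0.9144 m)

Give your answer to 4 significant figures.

533.0 mph × 0.44704 → 238.272 m/s
1.325 h × 3600 → 4770 s
d = v × t = 238.272 m/s × 4770 s = 1.13656×10⁶ m
1.13656×10⁶ m ÷ (0.9144 m/yd) = 1.24296×10⁶ yd

1.243×10⁶ yd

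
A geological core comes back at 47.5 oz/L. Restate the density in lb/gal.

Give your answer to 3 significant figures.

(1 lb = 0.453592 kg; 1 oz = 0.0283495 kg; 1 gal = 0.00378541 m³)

47.5 oz/L × 0.0283495 kg/oz ÷ 0.001 m³/L = 1346.6 kg/m³
1346.6 kg/m³ ÷ 0.453592 kg/lb × 0.00378541 m³/gal = 11.2379 lb/gal

11.2 lb/gal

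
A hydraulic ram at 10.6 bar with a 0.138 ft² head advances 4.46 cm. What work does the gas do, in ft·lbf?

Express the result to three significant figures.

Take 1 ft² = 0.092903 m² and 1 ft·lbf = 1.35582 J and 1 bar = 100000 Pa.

447 ft·lbf

10.6 bar → 1.06×10⁶ Pa
0.138 ft² → 0.0128206 m²
F = P × A = 1.06×10⁶ × 0.0128206 = 13589.8 N
4.46 cm → 0.0446 m
W = F × d = 13589.8 × 0.0446 = 606.105 J
In ft·lbf: 606.105 / 1.35582 = 447.039 ft·lbf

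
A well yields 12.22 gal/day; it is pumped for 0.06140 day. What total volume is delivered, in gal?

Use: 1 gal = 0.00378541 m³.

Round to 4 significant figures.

0.7503 gal

12.22 gal/day → 5.3539×10⁻⁷ m³/s
0.06140 day → 5304.96 s
V = Q × t = 5.3539×10⁻⁷ × 5304.96 = 0.00284022 m³
In gal: 0.00284022 / 0.00378541 = 0.750307 gal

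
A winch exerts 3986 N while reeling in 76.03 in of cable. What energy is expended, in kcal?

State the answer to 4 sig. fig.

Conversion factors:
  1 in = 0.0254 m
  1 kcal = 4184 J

1.840 kcal

76.03 in × 0.0254 → 1.93116 m
W = F × d = 3986 N × 1.93116 m = 7697.6 J
7697.6 J ÷ (4184 J/kcal) = 1.83977 kcal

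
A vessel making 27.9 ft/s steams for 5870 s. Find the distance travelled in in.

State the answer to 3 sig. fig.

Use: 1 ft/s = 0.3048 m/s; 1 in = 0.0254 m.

27.9 ft/s × 0.3048 → 8.50392 m/s
d = v × t = 8.50392 m/s × 5870 s = 49918 m
49918 m ÷ (0.0254 m/in) = 1.96528×10⁶ in

1.97×10⁶ in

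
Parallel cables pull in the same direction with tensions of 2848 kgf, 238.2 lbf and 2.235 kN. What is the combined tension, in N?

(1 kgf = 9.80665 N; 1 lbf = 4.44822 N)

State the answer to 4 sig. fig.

2848 kgf × 9.80665 → 27929.3 N
238.2 lbf × 4.44822 → 1059.57 N
2.235 kN × 1000 → 2235 N
Sum: 27929.3 + 1059.57 + 2235 = 31223.9 N

3.122×10⁴ N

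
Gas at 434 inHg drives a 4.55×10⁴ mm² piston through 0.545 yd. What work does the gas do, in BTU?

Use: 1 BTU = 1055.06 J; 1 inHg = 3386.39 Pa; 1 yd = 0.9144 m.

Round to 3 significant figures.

31.6 BTU

434 inHg → 1.46969×10⁶ Pa
4.55×10⁴ mm² → 0.0455 m²
F = P × A = 1.46969×10⁶ × 0.0455 = 66870.9 N
0.545 yd → 0.498348 m
W = F × d = 66870.9 × 0.498348 = 33325 J
In BTU: 33325 / 1055.06 = 31.5859 BTU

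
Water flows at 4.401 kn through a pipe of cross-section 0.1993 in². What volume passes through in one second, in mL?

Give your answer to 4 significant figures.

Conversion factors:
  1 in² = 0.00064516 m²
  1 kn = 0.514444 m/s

291.1 mL

4.401 kn × 0.514444 = 2.26407 m/s
0.1993 in² × 0.00064516 = 1.2858×10⁻⁴ m²
V = v × A × t = 2.26407 m/s × 1.2858×10⁻⁴ m² × 1 s = 2.91114×10⁻⁴ m³
2.91114×10⁻⁴ m³ ÷ (10⁻⁶ m³/mL) = 291.114 mL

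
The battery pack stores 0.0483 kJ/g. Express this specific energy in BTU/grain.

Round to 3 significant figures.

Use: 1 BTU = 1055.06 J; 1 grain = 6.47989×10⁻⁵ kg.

0.0483 kJ/g × 1000 J/kJ ÷ 0.001 kg/g = 48300 J/kg
48300 J/kg ÷ 1055.06 J/BTU × 6.47989×10⁻⁵ kg/grain = 0.00296645 BTU/grain

0.00297 BTU/grain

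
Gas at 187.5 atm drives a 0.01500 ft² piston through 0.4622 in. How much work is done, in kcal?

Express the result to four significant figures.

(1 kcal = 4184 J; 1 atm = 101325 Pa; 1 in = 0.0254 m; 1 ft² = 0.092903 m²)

187.5 atm → 1.89984×10⁷ Pa
0.01500 ft² → 0.00139354 m²
F = P × A = 1.89984×10⁷ × 0.00139354 = 26475 N
0.4622 in → 0.0117399 m
W = F × d = 26475 × 0.0117399 = 310.814 J
In kcal: 310.814 / 4184 = 0.0742863 kcal

0.07429 kcal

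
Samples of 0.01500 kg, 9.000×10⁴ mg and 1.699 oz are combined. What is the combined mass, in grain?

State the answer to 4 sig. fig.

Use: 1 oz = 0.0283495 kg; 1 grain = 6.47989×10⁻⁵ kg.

2364 grain

0.01500 kg (already kg)
9.000×10⁴ mg × 10⁻⁶ = 0.09 kg
1.699 oz × 0.0283495 = 0.0481658 kg
Sum: 0.015 + 0.09 + 0.0481658 = 0.153166 kg
In grain: 0.153166 / 6.47989×10⁻⁵ = 2363.71 grain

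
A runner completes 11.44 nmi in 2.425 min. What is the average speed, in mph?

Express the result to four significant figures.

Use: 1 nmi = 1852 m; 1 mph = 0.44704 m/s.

11.44 nmi × 1852 = 21186.9 m
2.425 min × 60 = 145.5 s
v = d / t = 21186.9 m / 145.5 s = 145.614 m/s
145.614 m/s ÷ (0.44704 m/s/mph) = 325.729 mph

325.7 mph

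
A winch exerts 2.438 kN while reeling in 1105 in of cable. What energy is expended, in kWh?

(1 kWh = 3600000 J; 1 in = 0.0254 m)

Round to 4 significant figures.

2.438 kN × 1000 = 2438 N
1105 in × 0.0254 = 28.067 m
W = F × d = 2438 N × 28.067 m = 68427.3 J
68427.3 J ÷ (3600000 J/kWh) = 0.0190076 kWh

0.01901 kWh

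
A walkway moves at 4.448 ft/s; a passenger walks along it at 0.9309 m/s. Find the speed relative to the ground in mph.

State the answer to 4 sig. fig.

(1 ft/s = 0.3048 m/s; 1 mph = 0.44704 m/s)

5.115 mph

4.448 ft/s × 0.3048 = 1.35575 m/s
0.9309 m/s (already m/s)
Total: 1.35575 + 0.9309 = 2.28665 m/s
In mph: 2.28665 / 0.44704 = 5.11509 mph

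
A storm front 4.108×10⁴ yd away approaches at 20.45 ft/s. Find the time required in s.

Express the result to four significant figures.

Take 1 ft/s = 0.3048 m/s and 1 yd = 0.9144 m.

6026 s

4.108×10⁴ yd × 0.9144 = 37563.6 m
20.45 ft/s × 0.3048 = 6.23316 m/s
t = d / v = 37563.6 m / 6.23316 m/s = 6026.41 s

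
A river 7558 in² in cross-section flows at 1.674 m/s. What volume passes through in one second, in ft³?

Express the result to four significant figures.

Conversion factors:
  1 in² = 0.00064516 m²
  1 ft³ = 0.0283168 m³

288.3 ft³

7558 in² × 0.00064516 = 4.87612 m²
V = v × A × t = 1.674 m/s × 4.87612 m² × 1 s = 8.16262 m³
8.16262 m³ ÷ (0.0283168 m³/ft³) = 288.261 ft³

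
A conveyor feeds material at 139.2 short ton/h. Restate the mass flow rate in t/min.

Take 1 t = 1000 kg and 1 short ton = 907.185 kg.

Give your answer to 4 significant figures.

139.2 short ton/h × 907.185 kg/short ton ÷ 3600 s/h = 35.0778 kg/s
35.0778 kg/s ÷ 1000 kg/t × 60 s/min = 2.10467 t/min

2.105 t/min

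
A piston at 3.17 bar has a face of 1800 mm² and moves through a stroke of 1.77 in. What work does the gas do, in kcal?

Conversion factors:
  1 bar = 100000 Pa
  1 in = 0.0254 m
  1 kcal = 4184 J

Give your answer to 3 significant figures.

0.00613 kcal

3.17 bar → 317000 Pa
1800 mm² → 0.0018 m²
F = P × A = 317000 × 0.0018 = 570.6 N
1.77 in → 0.044958 m
W = F × d = 570.6 × 0.044958 = 25.653 J
In kcal: 25.653 / 4184 = 0.00613121 kcal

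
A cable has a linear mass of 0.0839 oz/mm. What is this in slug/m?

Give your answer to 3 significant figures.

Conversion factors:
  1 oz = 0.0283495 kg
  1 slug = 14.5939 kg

0.0839 oz/mm × 0.0283495 kg/oz ÷ 0.001 m/mm = 2.37852 kg/m
2.37852 kg/m ÷ 14.5939 kg/slug = 0.16298 slug/m

0.163 slug/m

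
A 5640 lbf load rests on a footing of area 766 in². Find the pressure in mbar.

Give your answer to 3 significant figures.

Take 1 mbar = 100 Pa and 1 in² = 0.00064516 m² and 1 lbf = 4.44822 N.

5640 lbf × 4.44822 → 25088 N
766 in² × 0.00064516 → 0.494193 m²
P = F / A = 25088 N / 0.494193 m² = 50765.6 Pa
50765.6 Pa ÷ (100 Pa/mbar) = 507.656 mbar

508 mbar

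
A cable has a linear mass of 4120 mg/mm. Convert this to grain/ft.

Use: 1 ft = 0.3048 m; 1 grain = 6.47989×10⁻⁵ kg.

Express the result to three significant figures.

4120 mg/mm × 10⁻⁶ kg/mg ÷ 0.001 m/mm = 4.12 kg/m
4.12 kg/m ÷ 6.47989×10⁻⁵ kg/grain × 0.3048 m/ft = 19379.6 grain/ft

1.94×10⁴ grain/ft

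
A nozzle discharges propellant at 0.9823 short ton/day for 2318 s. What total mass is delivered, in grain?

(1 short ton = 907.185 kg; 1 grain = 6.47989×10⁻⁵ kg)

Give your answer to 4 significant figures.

3.690×10⁵ grain

0.9823 short ton/day → 0.010314 kg/s
m = ṁ × t = 0.010314 × 2318 = 23.9079 kg
In grain: 23.9079 / 6.47989×10⁻⁵ = 368955 grain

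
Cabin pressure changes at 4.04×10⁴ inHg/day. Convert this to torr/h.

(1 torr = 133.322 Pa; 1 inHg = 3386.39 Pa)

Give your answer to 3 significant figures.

4.04×10⁴ inHg/day × 3386.39 Pa/inHg ÷ 86400 s/day = 1583.45 Pa/s
1583.45 Pa/s ÷ 133.322 Pa/torr × 3600 s/h = 42756.8 torr/h

4.28×10⁴ torr/h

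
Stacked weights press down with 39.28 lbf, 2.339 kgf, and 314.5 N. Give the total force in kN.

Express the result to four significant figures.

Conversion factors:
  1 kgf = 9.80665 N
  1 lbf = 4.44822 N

39.28 lbf × 4.44822 → 174.726 N
2.339 kgf × 9.80665 → 22.9378 N
314.5 N (already N)
Combined: 174.726 + 22.9378 + 314.5 = 512.164 N
In kN: 512.164 / 1000 = 0.512164 kN

0.5122 kN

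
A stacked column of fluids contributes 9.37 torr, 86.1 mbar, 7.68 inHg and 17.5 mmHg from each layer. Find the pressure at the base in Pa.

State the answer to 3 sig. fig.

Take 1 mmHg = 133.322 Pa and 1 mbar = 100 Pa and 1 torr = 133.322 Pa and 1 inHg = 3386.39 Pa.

9.37 torr × 133.322 → 1249.23 Pa
86.1 mbar × 100 → 8610 Pa
7.68 inHg × 3386.39 → 26007.5 Pa
17.5 mmHg × 133.322 → 2333.14 Pa
Sum: 1249.23 + 8610 + 26007.5 + 2333.14 = 38199.9 Pa

3.82×10⁴ Pa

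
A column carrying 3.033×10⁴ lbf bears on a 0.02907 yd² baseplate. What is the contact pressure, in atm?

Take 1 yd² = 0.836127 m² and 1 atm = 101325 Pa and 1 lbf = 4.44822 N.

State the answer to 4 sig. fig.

54.78 atm

3.033×10⁴ lbf × 4.44822 = 134915 N
0.02907 yd² × 0.836127 = 0.0243062 m²
P = F / A = 134915 N / 0.0243062 m² = 5.55064×10⁶ Pa
5.55064×10⁶ Pa ÷ (101325 Pa/atm) = 54.7806 atm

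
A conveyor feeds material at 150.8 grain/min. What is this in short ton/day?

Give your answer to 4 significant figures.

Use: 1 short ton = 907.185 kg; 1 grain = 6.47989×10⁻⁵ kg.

0.01551 short ton/day

150.8 grain/min × 6.47989×10⁻⁵ kg/grain ÷ 60 s/min = 1.62861×10⁻⁴ kg/s
1.62861×10⁻⁴ kg/s ÷ 907.185 kg/short ton × 86400 s/day = 0.0155108 short ton/day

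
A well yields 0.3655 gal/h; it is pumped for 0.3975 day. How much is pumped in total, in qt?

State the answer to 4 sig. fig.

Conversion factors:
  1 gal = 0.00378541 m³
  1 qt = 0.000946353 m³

0.3655 gal/h → 3.84324×10⁻⁷ m³/s
0.3975 day → 34344 s
V = Q × t = 3.84324×10⁻⁷ × 34344 = 0.0131992 m³
In qt: 0.0131992 / 0.000946353 = 13.9474 qt

13.95 qt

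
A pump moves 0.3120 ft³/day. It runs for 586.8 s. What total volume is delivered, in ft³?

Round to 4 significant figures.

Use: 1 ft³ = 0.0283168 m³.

0.3120 ft³/day → 1.02255×10⁻⁷ m³/s
V = Q × t = 1.02255×10⁻⁷ × 586.8 = 6.00032×10⁻⁵ m³
In ft³: 6.00032×10⁻⁵ / 0.0283168 = 0.002119 ft³

0.002119 ft³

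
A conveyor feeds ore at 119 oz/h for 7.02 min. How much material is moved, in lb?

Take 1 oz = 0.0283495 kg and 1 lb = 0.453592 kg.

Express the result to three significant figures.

119 oz/h → 9.37108×10⁻⁴ kg/s
7.02 min → 421.2 s
m = ṁ × t = 9.37108×10⁻⁴ × 421.2 = 0.39471 kg
In lb: 0.39471 / 0.453592 = 0.870187 lb

0.870 lb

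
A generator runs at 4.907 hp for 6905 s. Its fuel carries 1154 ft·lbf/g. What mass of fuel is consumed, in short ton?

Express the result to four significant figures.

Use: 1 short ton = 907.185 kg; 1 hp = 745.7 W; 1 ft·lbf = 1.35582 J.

4.907 hp → 3659.15 W
E = P × t = 3659.15 × 6905 = 2.52664×10⁷ J
1154 ft·lbf/g → 1.56462×10⁶ J/kg
m = E / e_s = 2.52664×10⁷ / 1.56462×10⁶ = 16.1486 kg
In short ton: 16.1486 / 907.185 = 0.0178008 short ton

0.01780 short ton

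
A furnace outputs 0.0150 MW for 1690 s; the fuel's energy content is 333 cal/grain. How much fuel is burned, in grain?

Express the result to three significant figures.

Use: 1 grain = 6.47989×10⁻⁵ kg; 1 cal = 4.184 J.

0.0150 MW → 15000 W
E = P × t = 15000 × 1690 = 2.535×10⁷ J
333 cal/grain → 2.15015×10⁷ J/kg
m = E / e_s = 2.535×10⁷ / 2.15015×10⁷ = 1.17899 kg
In grain: 1.17899 / 6.47989×10⁻⁵ = 18194.6 grain

1.82×10⁴ grain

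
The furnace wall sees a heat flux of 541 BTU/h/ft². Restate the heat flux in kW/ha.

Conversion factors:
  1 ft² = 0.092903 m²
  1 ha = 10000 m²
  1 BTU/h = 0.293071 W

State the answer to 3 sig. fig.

541 BTU/h/ft² × 0.293071 W/BTU/h ÷ 0.092903 m²/ft² = 1706.63 W/m²
1706.63 W/m² ÷ 1000 W/kW × 10000 m²/ha = 17066.3 kW/ha

1.71×10⁴ kW/ha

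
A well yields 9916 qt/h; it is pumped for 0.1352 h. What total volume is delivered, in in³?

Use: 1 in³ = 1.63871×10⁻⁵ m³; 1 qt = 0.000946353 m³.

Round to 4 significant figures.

7.742×10⁴ in³

9916 qt/h → 0.00260668 m³/s
0.1352 h → 486.72 s
V = Q × t = 0.00260668 × 486.72 = 1.26872 m³
In in³: 1.26872 / 1.63871×10⁻⁵ = 77421.9 in³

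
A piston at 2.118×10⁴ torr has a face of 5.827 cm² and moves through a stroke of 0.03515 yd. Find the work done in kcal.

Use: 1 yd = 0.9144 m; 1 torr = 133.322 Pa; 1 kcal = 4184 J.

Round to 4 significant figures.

0.01264 kcal

2.118×10⁴ torr → 2.82376×10⁶ Pa
5.827 cm² → 5.827×10⁻⁴ m²
F = P × A = 2.82376×10⁶ × 5.827×10⁻⁴ = 1645.4 N
0.03515 yd → 0.0321412 m
W = F × d = 1645.4 × 0.0321412 = 52.8851 J
In kcal: 52.8851 / 4184 = 0.0126398 kcal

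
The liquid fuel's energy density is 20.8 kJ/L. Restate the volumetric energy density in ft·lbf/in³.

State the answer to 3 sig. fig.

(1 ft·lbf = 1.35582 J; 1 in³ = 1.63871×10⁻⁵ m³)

20.8 kJ/L × 1000 J/kJ ÷ 0.001 m³/L = 2.08×10⁷ J/m³
2.08×10⁷ J/m³ ÷ 1.35582 J/ft·lbf × 1.63871×10⁻⁵ m³/in³ = 251.399 ft·lbf/in³

251 ft·lbf/in³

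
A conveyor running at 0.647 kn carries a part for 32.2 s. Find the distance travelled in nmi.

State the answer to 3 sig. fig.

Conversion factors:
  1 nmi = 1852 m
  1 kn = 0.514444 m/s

0.00579 nmi

0.647 kn × 0.514444 → 0.332845 m/s
d = v × t = 0.332845 m/s × 32.2 s = 10.7176 m
10.7176 m ÷ (1852 m/nmi) = 0.00578704 nmi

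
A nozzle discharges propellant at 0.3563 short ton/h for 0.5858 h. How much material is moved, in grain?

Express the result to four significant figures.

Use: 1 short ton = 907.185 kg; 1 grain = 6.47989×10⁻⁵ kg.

0.3563 short ton/h → 0.0897861 kg/s
0.5858 h → 2108.88 s
m = ṁ × t = 0.0897861 × 2108.88 = 189.348 kg
In grain: 189.348 / 6.47989×10⁻⁵ = 2.92209×10⁶ grain

2.922×10⁶ grain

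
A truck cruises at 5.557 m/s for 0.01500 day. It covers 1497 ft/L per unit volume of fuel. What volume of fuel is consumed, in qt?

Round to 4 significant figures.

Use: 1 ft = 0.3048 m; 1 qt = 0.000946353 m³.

16.68 qt

0.01500 day → 1296 s
d = v × t = 5.557 × 1296 = 7201.87 m
1497 ft/L → 456286 m/m³
V = d / (distance per unit fuel) = 7201.87 / 456286 = 0.0157837 m³
In qt: 0.0157837 / 0.000946353 = 16.6784 qt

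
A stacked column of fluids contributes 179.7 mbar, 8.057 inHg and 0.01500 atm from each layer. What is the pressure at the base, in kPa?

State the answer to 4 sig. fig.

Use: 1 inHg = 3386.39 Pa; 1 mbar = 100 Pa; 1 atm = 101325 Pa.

46.77 kPa

179.7 mbar × 100 = 17970 Pa
8.057 inHg × 3386.39 = 27284.1 Pa
0.01500 atm × 101325 = 1519.88 Pa
Sum: 17970 + 27284.1 + 1519.88 = 46774 Pa
In kPa: 46774 / 1000 = 46.774 kPa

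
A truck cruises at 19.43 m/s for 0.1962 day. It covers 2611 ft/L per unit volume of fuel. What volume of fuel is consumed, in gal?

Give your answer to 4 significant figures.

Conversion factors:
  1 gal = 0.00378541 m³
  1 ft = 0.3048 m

109.3 gal

0.1962 day → 16951.7 s
d = v × t = 19.43 × 16951.7 = 329372 m
2611 ft/L → 795833 m/m³
V = d / (distance per unit fuel) = 329372 / 795833 = 0.413871 m³
In gal: 0.413871 / 0.00378541 = 109.333 gal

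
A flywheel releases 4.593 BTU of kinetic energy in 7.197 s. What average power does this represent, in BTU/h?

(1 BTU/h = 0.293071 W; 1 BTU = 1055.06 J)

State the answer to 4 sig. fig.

4.593 BTU × 1055.06 = 4845.89 J
P = E / t = 4845.89 J / 7.197 s = 673.321 W
673.321 W ÷ (0.293071 W/BTU/h) = 2297.47 BTU/h

2297 BTU/h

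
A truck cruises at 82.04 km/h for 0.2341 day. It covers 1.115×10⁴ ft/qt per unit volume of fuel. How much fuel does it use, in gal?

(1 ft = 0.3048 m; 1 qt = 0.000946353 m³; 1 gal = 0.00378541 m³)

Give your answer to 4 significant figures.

82.04 km/h → 22.7889 m/s
0.2341 day → 20226.2 s
d = v × t = 22.7889 × 20226.2 = 460933 m
1.115×10⁴ ft/qt → 3.59118×10⁶ m/m³
V = d / (distance per unit fuel) = 460933 / 3.59118×10⁶ = 0.128351 m³
In gal: 0.128351 / 0.00378541 = 33.9068 gal

33.91 gal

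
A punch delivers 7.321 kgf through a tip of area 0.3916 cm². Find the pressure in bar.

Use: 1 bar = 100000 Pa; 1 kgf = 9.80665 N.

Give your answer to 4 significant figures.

7.321 kgf × 9.80665 → 71.7945 N
0.3916 cm² × 0.0001 → 3.916×10⁻⁵ m²
P = F / A = 71.7945 N / 3.916×10⁻⁵ m² = 1.83336×10⁶ Pa
1.83336×10⁶ Pa ÷ (100000 Pa/bar) = 18.3336 bar

18.33 bar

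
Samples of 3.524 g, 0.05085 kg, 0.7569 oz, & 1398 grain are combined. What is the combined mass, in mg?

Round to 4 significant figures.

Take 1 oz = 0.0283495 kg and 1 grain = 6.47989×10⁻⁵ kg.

1.664×10⁵ mg

3.524 g × 0.001 → 0.003524 kg
0.05085 kg (already kg)
0.7569 oz × 0.0283495 → 0.0214577 kg
1398 grain × 6.47989×10⁻⁵ → 0.0905889 kg
Total: 0.003524 + 0.05085 + 0.0214577 + 0.0905889 = 0.166421 kg
In mg: 0.166421 / 10⁻⁶ = 166421 mg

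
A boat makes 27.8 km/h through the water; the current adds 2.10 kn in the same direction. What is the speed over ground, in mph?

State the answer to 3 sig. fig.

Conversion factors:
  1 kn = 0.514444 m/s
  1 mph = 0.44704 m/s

19.7 mph

27.8 km/h × (1/3.6) = 7.72222 m/s
2.10 kn × 0.514444 = 1.08033 m/s
Sum: 7.72222 + 1.08033 = 8.80255 m/s
In mph: 8.80255 / 0.44704 = 19.6907 mph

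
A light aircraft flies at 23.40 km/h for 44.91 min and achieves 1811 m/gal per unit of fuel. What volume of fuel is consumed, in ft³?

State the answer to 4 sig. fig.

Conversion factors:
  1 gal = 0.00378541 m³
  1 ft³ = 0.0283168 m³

1.293 ft³

23.40 km/h → 6.5 m/s
44.91 min → 2694.6 s
d = v × t = 6.5 × 2694.6 = 17514.9 m
1811 m/gal → 478416 m/m³
V = d / (distance per unit fuel) = 17514.9 / 478416 = 0.0366102 m³
In ft³: 0.0366102 / 0.0283168 = 1.29288 ft³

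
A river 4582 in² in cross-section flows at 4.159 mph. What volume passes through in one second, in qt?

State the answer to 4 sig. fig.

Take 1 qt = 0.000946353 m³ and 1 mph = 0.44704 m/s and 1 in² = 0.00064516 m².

4.159 mph × 0.44704 → 1.85924 m/s
4582 in² × 0.00064516 → 2.95612 m²
V = v × A × t = 1.85924 m/s × 2.95612 m² × 1 s = 5.49614 m³
5.49614 m³ ÷ (0.000946353 m³/qt) = 5807.71 qt

5808 qt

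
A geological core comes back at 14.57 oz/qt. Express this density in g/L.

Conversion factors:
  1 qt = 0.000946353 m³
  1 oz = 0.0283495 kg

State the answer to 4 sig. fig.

436.5 g/L

14.57 oz/qt × 0.0283495 kg/oz ÷ 0.000946353 m³/qt = 436.467 kg/m³
436.467 kg/m³ ÷ 0.001 kg/g × 0.001 m³/L = 436.467 g/L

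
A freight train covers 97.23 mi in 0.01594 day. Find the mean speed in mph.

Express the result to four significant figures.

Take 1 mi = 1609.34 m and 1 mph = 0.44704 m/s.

254.2 mph

97.23 mi × 1609.34 = 156476 m
0.01594 day × 86400 = 1377.22 s
v = d / t = 156476 m / 1377.22 s = 113.617 m/s
113.617 m/s ÷ (0.44704 m/s/mph) = 254.154 mph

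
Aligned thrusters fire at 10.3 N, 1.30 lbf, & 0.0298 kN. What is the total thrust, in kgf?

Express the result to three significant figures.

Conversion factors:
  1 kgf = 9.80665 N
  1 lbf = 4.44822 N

10.3 N (already N)
1.30 lbf × 4.44822 → 5.78269 N
0.0298 kN × 1000 → 29.8 N
Combined: 10.3 + 5.78269 + 29.8 = 45.8827 N
In kgf: 45.8827 / 9.80665 = 4.67873 kgf

4.68 kgf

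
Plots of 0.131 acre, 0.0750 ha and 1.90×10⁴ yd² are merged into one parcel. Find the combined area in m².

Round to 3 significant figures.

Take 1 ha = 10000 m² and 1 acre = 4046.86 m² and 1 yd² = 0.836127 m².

0.131 acre × 4046.86 = 530.139 m²
0.0750 ha × 10000 = 750 m²
1.90×10⁴ yd² × 0.836127 = 15886.4 m²
Total: 530.139 + 750 + 15886.4 = 17166.5 m²

1.72×10⁴ m²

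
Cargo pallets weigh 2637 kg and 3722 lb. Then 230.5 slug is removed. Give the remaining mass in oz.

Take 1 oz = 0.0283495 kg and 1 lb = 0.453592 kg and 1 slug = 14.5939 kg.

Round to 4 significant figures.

3.391×10⁴ oz

2637 kg (already kg)
3722 lb × 0.453592 → 1688.27 kg
230.5 slug × 14.5939 → 3363.89 kg
Sum: 2637 + 1688.27 − 3363.89 = 961.38 kg
In oz: 961.38 / 0.0283495 = 33911.7 oz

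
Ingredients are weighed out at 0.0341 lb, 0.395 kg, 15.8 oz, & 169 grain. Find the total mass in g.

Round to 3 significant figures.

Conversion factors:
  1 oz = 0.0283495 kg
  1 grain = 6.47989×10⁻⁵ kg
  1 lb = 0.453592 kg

869 g

0.0341 lb × 0.453592 → 0.0154675 kg
0.395 kg (already kg)
15.8 oz × 0.0283495 → 0.447922 kg
169 grain × 6.47989×10⁻⁵ → 0.010951 kg
Sum: 0.0154675 + 0.395 + 0.447922 + 0.010951 = 0.86934 kg
In g: 0.86934 / 0.001 = 869.34 g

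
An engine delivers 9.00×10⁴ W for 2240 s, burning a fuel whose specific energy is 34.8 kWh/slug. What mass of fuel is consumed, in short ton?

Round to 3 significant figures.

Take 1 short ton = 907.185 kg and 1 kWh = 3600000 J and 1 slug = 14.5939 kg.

E = P × t = 90000 × 2240 = 2.016×10⁸ J
34.8 kWh/slug → 8.58441×10⁶ J/kg
m = E / e_s = 2.016×10⁸ / 8.58441×10⁶ = 23.4844 kg
In short ton: 23.4844 / 907.185 = 0.0258871 short ton

0.0259 short ton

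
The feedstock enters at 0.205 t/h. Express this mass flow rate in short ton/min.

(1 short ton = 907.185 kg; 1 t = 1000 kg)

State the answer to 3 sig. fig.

0.205 t/h × 1000 kg/t ÷ 3600 s/h = 0.0569444 kg/s
0.0569444 kg/s ÷ 907.185 kg/short ton × 60 s/min = 0.00376623 short ton/min

0.00377 short ton/min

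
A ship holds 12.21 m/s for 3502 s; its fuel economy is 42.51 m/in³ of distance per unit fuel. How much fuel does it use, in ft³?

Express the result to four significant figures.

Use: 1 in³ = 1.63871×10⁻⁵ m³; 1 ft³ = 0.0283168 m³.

0.5821 ft³

d = v × t = 12.21 × 3502 = 42759.4 m
42.51 m/in³ → 2.59411×10⁶ m/m³
V = d / (distance per unit fuel) = 42759.4 / 2.59411×10⁶ = 0.0164833 m³
In ft³: 0.0164833 / 0.0283168 = 0.582103 ft³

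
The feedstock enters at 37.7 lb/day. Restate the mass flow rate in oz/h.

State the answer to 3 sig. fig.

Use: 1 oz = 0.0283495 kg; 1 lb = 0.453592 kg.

37.7 lb/day × 0.453592 kg/lb ÷ 86400 s/day = 1.97922×10⁻⁴ kg/s
1.97922×10⁻⁴ kg/s ÷ 0.0283495 kg/oz × 3600 s/h = 25.1334 oz/h

25.1 oz/h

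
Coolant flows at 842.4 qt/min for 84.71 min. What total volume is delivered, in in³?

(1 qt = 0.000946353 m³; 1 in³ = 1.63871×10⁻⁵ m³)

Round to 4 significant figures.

4.121×10⁶ in³

842.4 qt/min → 0.0132868 m³/s
84.71 min → 5082.6 s
V = Q × t = 0.0132868 × 5082.6 = 67.5315 m³
In in³: 67.5315 / 1.63871×10⁻⁵ = 4.12102×10⁶ in³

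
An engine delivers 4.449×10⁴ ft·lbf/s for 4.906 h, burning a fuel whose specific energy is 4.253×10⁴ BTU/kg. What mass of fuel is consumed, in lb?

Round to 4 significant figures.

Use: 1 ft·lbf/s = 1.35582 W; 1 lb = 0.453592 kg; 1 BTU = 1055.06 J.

4.449×10⁴ ft·lbf/s → 60320.4 W
4.906 h → 17661.6 s
E = P × t = 60320.4 × 17661.6 = 1.06535×10⁹ J
4.253×10⁴ BTU/kg → 4.48717×10⁷ J/kg
m = E / e_s = 1.06535×10⁹ / 4.48717×10⁷ = 23.7421 kg
In lb: 23.7421 / 0.453592 = 52.3424 lb

52.34 lb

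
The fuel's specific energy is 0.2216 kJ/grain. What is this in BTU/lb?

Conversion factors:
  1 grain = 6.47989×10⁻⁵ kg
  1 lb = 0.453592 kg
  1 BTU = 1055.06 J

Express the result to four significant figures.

1470 BTU/lb

0.2216 kJ/grain × 1000 J/kJ ÷ 6.47989×10⁻⁵ kg/grain = 3.41981×10⁶ J/kg
3.41981×10⁶ J/kg ÷ 1055.06 J/BTU × 0.453592 kg/lb = 1470.25 BTU/lb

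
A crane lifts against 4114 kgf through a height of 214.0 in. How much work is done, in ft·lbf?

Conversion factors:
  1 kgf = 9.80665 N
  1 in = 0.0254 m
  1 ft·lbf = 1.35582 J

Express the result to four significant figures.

1.617×10⁵ ft·lbf

4114 kgf × 9.80665 → 40344.6 N
214.0 in × 0.0254 → 5.4356 m
W = F × d = 40344.6 N × 5.4356 m = 219297 J
219297 J ÷ (1.35582 J/ft·lbf) = 161745 ft·lbf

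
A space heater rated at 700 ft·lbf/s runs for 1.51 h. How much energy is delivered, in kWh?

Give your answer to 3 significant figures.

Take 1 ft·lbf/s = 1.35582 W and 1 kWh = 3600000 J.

700 ft·lbf/s × 1.35582 = 949.074 W
1.51 h × 3600 = 5436 s
E = P × t = 949.074 W × 5436 s = 5.15917×10⁶ J
5.15917×10⁶ J ÷ (3600000 J/kWh) = 1.4331 kWh

1.43 kWh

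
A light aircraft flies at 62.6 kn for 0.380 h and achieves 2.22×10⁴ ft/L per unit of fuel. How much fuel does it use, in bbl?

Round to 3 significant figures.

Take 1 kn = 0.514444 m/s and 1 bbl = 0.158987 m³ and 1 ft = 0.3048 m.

62.6 kn → 32.2042 m/s
0.380 h → 1368 s
d = v × t = 32.2042 × 1368 = 44055.3 m
2.22×10⁴ ft/L → 6.76656×10⁶ m/m³
V = d / (distance per unit fuel) = 44055.3 / 6.76656×10⁶ = 0.00651074 m³
In bbl: 0.00651074 / 0.158987 = 0.0409514 bbl

0.0410 bbl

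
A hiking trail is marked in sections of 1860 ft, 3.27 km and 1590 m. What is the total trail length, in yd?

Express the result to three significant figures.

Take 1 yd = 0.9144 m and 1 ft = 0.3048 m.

5930 yd

1860 ft × 0.3048 = 566.928 m
3.27 km × 1000 = 3270 m
1590 m (already m)
Combined: 566.928 + 3270 + 1590 = 5426.93 m
In yd: 5426.93 / 0.9144 = 5934.96 yd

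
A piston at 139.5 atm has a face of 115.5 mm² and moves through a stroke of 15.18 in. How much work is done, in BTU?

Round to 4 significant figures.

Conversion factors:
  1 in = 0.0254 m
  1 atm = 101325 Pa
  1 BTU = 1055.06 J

0.5966 BTU

139.5 atm → 1.41348×10⁷ Pa
115.5 mm² → 1.155×10⁻⁴ m²
F = P × A = 1.41348×10⁷ × 1.155×10⁻⁴ = 1632.57 N
15.18 in → 0.385572 m
W = F × d = 1632.57 × 0.385572 = 629.473 J
In BTU: 629.473 / 1055.06 = 0.596623 BTU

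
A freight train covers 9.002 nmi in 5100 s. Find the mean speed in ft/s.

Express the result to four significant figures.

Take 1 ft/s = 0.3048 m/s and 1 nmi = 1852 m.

9.002 nmi × 1852 → 16671.7 m
v = d / t = 16671.7 m / 5100 s = 3.26896 m/s
3.26896 m/s ÷ (0.3048 m/s/ft/s) = 10.7249 ft/s

10.72 ft/s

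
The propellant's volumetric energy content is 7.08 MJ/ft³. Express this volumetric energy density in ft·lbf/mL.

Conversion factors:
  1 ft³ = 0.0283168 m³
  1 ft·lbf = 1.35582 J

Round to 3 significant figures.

184 ft·lbf/mL

7.08 MJ/ft³ × 1000000 J/MJ ÷ 0.0283168 m³/ft³ = 2.50028×10⁸ J/m³
2.50028×10⁸ J/m³ ÷ 1.35582 J/ft·lbf × 10⁻⁶ m³/mL = 184.411 ft·lbf/mL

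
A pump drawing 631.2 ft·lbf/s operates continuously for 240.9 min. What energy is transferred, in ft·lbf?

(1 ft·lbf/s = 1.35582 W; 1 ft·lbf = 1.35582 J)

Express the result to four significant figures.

631.2 ft·lbf/s × 1.35582 → 855.794 W
240.9 min × 60 → 14454 s
E = P × t = 855.794 W × 14454 s = 1.23696×10⁷ J
1.23696×10⁷ J ÷ (1.35582 J/ft·lbf) = 9.12333×10⁶ ft·lbf

9.123×10⁶ ft·lbf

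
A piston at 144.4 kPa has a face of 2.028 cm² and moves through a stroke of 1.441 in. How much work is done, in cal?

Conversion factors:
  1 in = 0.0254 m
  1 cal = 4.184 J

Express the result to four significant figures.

0.2562 cal

144.4 kPa → 144400 Pa
2.028 cm² → 2.028×10⁻⁴ m²
F = P × A = 144400 × 2.028×10⁻⁴ = 29.2843 N
1.441 in → 0.0366014 m
W = F × d = 29.2843 × 0.0366014 = 1.07185 J
In cal: 1.07185 / 4.184 = 0.256178 cal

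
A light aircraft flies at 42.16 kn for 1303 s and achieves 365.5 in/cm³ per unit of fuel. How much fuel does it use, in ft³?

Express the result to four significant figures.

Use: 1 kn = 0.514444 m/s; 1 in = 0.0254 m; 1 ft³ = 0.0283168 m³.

0.1075 ft³

42.16 kn → 21.689 m/s
d = v × t = 21.689 × 1303 = 28260.8 m
365.5 in/cm³ → 9.2837×10⁶ m/m³
V = d / (distance per unit fuel) = 28260.8 / 9.2837×10⁶ = 0.00304413 m³
In ft³: 0.00304413 / 0.0283168 = 0.107503 ft³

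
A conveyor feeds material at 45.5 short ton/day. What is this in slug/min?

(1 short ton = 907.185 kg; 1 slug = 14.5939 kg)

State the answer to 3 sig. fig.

1.96 slug/min

45.5 short ton/day × 907.185 kg/short ton ÷ 86400 s/day = 0.477742 kg/s
0.477742 kg/s ÷ 14.5939 kg/slug × 60 s/min = 1.96414 slug/min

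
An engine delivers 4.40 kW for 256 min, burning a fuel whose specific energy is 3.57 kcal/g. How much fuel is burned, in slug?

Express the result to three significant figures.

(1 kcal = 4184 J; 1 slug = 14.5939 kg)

4.40 kW → 4400 W
256 min → 15360 s
E = P × t = 4400 × 15360 = 6.7584×10⁷ J
3.57 kcal/g → 1.49369×10⁷ J/kg
m = E / e_s = 6.7584×10⁷ / 1.49369×10⁷ = 4.52463 kg
In slug: 4.52463 / 14.5939 = 0.310036 slug

0.310 slug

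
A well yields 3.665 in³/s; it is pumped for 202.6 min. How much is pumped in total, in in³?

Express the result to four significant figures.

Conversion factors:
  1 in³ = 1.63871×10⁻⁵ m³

4.455×10⁴ in³

3.665 in³/s → 6.00587×10⁻⁵ m³/s
202.6 min → 12156 s
V = Q × t = 6.00587×10⁻⁵ × 12156 = 0.730074 m³
In in³: 0.730074 / 1.63871×10⁻⁵ = 44551.8 in³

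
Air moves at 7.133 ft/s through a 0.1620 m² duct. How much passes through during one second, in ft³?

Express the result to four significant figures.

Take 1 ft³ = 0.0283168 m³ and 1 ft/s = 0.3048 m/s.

12.44 ft³

7.133 ft/s × 0.3048 → 2.17414 m/s
V = v × A × t = 2.17414 m/s × 0.162 m² × 1 s = 0.352211 m³
0.352211 m³ ÷ (0.0283168 m³/ft³) = 12.4382 ft³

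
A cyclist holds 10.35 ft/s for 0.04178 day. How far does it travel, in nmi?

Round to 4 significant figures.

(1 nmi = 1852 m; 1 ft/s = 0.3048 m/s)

6.149 nmi

10.35 ft/s × 0.3048 → 3.15468 m/s
0.04178 day × 86400 → 3609.79 s
d = v × t = 3.15468 m/s × 3609.79 s = 11387.7 m
11387.7 m ÷ (1852 m/nmi) = 6.14887 nmi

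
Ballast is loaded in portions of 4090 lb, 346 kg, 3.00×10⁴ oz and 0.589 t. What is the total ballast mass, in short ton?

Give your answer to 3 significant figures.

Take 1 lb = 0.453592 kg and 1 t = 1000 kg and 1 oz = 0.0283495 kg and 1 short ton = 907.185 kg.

4.01 short ton

4090 lb × 0.453592 = 1855.19 kg
346 kg (already kg)
3.00×10⁴ oz × 0.0283495 = 850.485 kg
0.589 t × 1000 = 589 kg
Sum: 1855.19 + 346 + 850.485 + 589 = 3640.68 kg
In short ton: 3640.68 / 907.185 = 4.01316 short ton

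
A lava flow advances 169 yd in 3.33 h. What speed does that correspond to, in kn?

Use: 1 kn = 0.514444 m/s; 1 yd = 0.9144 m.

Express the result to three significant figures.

169 yd × 0.9144 = 154.534 m
3.33 h × 3600 = 11988 s
v = d / t = 154.534 m / 11988 s = 0.0128907 m/s
0.0128907 m/s ÷ (0.514444 m/s/kn) = 0.0250575 kn

0.0251 kn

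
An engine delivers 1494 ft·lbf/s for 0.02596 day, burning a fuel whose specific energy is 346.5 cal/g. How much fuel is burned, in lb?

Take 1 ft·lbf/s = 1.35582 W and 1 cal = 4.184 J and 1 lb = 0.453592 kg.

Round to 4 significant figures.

1494 ft·lbf/s → 2025.6 W
0.02596 day → 2242.94 s
E = P × t = 2025.6 × 2242.94 = 4.5433×10⁶ J
346.5 cal/g → 1.44976×10⁶ J/kg
m = E / e_s = 4.5433×10⁶ / 1.44976×10⁶ = 3.13383 kg
In lb: 3.13383 / 0.453592 = 6.90892 lb

6.909 lb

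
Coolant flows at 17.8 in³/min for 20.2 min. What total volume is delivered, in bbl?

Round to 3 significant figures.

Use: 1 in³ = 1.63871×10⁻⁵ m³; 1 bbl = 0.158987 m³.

0.0371 bbl

17.8 in³/min → 4.86151×10⁻⁶ m³/s
20.2 min → 1212 s
V = Q × t = 4.86151×10⁻⁶ × 1212 = 0.00589215 m³
In bbl: 0.00589215 / 0.158987 = 0.0370606 bbl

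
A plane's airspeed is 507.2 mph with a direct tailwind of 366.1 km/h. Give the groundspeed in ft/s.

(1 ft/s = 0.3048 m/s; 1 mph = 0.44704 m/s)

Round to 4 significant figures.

1078 ft/s

507.2 mph × 0.44704 = 226.739 m/s
366.1 km/h × (1/3.6) = 101.694 m/s
Sum: 226.739 + 101.694 = 328.433 m/s
In ft/s: 328.433 / 0.3048 = 1077.54 ft/s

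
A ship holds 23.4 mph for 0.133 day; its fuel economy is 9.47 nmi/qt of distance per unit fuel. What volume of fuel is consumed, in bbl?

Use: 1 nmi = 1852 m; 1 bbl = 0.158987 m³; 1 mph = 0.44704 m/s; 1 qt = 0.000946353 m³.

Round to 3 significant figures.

23.4 mph → 10.4607 m/s
0.133 day → 11491.2 s
d = v × t = 10.4607 × 11491.2 = 120206 m
9.47 nmi/qt → 1.85327×10⁷ m/m³
V = d / (distance per unit fuel) = 120206 / 1.85327×10⁷ = 0.00648616 m³
In bbl: 0.00648616 / 0.158987 = 0.0407968 bbl

0.0408 bbl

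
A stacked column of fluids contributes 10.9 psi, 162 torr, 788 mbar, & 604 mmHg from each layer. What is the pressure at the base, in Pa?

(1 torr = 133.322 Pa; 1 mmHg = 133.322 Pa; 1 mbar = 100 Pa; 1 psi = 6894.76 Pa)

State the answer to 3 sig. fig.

2.56×10⁵ Pa

10.9 psi × 6894.76 = 75152.9 Pa
162 torr × 133.322 = 21598.2 Pa
788 mbar × 100 = 78800 Pa
604 mmHg × 133.322 = 80526.5 Pa
Total: 75152.9 + 21598.2 + 78800 + 80526.5 = 256078 Pa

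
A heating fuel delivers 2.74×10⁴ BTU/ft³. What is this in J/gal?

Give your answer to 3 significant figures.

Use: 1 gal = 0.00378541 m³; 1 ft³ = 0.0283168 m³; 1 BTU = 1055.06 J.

3.86×10⁶ J/gal

2.74×10⁴ BTU/ft³ × 1055.06 J/BTU ÷ 0.0283168 m³/ft³ = 1.0209×10⁹ J/m³
1.0209×10⁹ J/m³ × 0.00378541 m³/gal = 3.86453×10⁶ J/gal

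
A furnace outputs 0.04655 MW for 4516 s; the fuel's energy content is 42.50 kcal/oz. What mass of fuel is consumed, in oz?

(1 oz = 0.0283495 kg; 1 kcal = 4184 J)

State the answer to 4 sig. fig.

1182 oz

0.04655 MW → 46550 W
E = P × t = 46550 × 4516 = 2.1022×10⁸ J
42.50 kcal/oz → 6.27242×10⁶ J/kg
m = E / e_s = 2.1022×10⁸ / 6.27242×10⁶ = 33.515 kg
In oz: 33.515 / 0.0283495 = 1182.21 oz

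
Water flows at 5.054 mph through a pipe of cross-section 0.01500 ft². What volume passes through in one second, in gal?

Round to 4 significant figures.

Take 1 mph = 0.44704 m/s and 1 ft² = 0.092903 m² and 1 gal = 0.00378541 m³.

5.054 mph × 0.44704 = 2.25934 m/s
0.01500 ft² × 0.092903 = 0.00139354 m²
V = v × A × t = 2.25934 m/s × 0.00139354 m² × 1 s = 0.00314848 m³
0.00314848 m³ ÷ (0.00378541 m³/gal) = 0.831741 gal

0.8317 gal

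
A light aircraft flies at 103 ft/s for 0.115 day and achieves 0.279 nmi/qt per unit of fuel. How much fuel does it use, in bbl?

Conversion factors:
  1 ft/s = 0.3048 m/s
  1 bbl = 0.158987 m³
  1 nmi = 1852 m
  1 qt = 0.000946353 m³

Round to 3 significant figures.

103 ft/s → 31.3944 m/s
0.115 day → 9936 s
d = v × t = 31.3944 × 9936 = 311935 m
0.279 nmi/qt → 545999 m/m³
V = d / (distance per unit fuel) = 311935 / 545999 = 0.571311 m³
In bbl: 0.571311 / 0.158987 = 3.59344 bbl

3.59 bbl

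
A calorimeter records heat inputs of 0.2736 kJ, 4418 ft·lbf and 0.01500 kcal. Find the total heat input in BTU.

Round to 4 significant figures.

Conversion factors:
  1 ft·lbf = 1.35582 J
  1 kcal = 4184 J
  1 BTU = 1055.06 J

0.2736 kJ × 1000 = 273.6 J
4418 ft·lbf × 1.35582 = 5990.01 J
0.01500 kcal × 4184 = 62.76 J
Combined: 273.6 + 5990.01 + 62.76 = 6326.37 J
In BTU: 6326.37 / 1055.06 = 5.99622 BTU

5.996 BTU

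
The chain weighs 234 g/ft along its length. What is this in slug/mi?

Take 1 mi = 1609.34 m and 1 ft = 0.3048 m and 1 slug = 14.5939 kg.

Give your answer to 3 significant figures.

234 g/ft × 0.001 kg/g ÷ 0.3048 m/ft = 0.767717 kg/m
0.767717 kg/m ÷ 14.5939 kg/slug × 1609.34 m/mi = 84.6599 slug/mi

84.7 slug/mi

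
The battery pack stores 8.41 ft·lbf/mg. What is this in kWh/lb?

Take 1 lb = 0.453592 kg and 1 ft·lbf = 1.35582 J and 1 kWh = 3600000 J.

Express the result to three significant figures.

1.44 kWh/lb

8.41 ft·lbf/mg × 1.35582 J/ft·lbf ÷ 10⁻⁶ kg/mg = 1.14024×10⁷ J/kg
1.14024×10⁷ J/kg ÷ 3600000 J/kWh × 0.453592 kg/lb = 1.43668 kWh/lb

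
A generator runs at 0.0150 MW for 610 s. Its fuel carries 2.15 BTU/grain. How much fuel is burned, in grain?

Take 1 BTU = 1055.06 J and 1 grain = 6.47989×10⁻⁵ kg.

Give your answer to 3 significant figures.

4030 grain

0.0150 MW → 15000 W
E = P × t = 15000 × 610 = 9.15×10⁶ J
2.15 BTU/grain → 3.50064×10⁷ J/kg
m = E / e_s = 9.15×10⁶ / 3.50064×10⁷ = 0.261381 kg
In grain: 0.261381 / 6.47989×10⁻⁵ = 4033.73 grain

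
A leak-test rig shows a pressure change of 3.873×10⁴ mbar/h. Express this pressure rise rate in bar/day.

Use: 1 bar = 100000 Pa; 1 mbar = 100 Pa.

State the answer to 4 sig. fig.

3.873×10⁴ mbar/h × 100 Pa/mbar ÷ 3600 s/h = 1075.83 Pa/s
1075.83 Pa/s ÷ 100000 Pa/bar × 86400 s/day = 929.517 bar/day

929.5 bar/day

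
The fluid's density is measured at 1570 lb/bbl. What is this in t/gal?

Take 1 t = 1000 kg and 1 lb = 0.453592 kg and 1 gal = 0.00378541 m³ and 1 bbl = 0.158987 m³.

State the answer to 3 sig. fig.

0.0170 t/gal

1570 lb/bbl × 0.453592 kg/lb ÷ 0.158987 m³/bbl = 4479.23 kg/m³
4479.23 kg/m³ ÷ 1000 kg/t × 0.00378541 m³/gal = 0.0169557 t/gal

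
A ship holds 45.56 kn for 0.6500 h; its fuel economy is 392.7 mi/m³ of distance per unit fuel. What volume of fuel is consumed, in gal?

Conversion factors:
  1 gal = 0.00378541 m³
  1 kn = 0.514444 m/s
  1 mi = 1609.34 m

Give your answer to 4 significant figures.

22.93 gal

45.56 kn → 23.4381 m/s
0.6500 h → 2340 s
d = v × t = 23.4381 × 2340 = 54845.2 m
392.7 mi/m³ → 631988 m/m³
V = d / (distance per unit fuel) = 54845.2 / 631988 = 0.086782 m³
In gal: 0.086782 / 0.00378541 = 22.9254 gal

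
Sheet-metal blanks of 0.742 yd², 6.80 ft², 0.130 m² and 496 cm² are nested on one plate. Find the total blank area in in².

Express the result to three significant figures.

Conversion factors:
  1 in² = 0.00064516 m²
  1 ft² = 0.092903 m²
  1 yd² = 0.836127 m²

2220 in²

0.742 yd² × 0.836127 = 0.620406 m²
6.80 ft² × 0.092903 = 0.63174 m²
0.130 m² (already m²)
496 cm² × 0.0001 = 0.0496 m²
Total: 0.620406 + 0.63174 + 0.13 + 0.0496 = 1.43175 m²
In in²: 1.43175 / 0.00064516 = 2219.22 in²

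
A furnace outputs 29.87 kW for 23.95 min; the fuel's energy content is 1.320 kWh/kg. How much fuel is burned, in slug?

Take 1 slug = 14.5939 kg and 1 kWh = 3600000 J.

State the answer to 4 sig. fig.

0.6189 slug

29.87 kW → 29870 W
23.95 min → 1437 s
E = P × t = 29870 × 1437 = 4.29232×10⁷ J
1.320 kWh/kg → 4.752×10⁶ J/kg
m = E / e_s = 4.29232×10⁷ / 4.752×10⁶ = 9.03266 kg
In slug: 9.03266 / 14.5939 = 0.618934 slug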